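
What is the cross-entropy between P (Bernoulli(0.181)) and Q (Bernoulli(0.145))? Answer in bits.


H(P,Q) = -p*log2(q) - (1-p)*log2(1-q). -0.181*log2(0.145) = 0.504243; -0.819*log2(0.855) = 0.185097. H(P,Q) = 0.504243 + 0.185097 = 0.6893

0.6893 bits


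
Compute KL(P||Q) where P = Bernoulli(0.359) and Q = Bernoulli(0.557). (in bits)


KL = p*log2(p/q) + (1-p)*log2((1-p)/(1-q)) = 0.359*log2(0.359/0.557) + 0.641*log2(0.641/0.443) = 0.1142

0.1142 bits


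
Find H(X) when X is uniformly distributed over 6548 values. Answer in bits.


H = log2(n) = log2(6548) = 12.6768

12.6768 bits


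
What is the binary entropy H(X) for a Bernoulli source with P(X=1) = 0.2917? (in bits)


H = -p*log2(p) - (1-p)*log2(1-p). -0.2917*log2(0.2917) = 0.518480; -0.7083*log2(0.7083) = 0.352427. H = 0.518480 + 0.352427 = 0.8709

0.8709 bits


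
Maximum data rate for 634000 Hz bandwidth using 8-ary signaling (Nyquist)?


Rate = 2 * B * log2(M) = 2 * 634000 * 3.0 = 3804000.0

3804000.0 bps


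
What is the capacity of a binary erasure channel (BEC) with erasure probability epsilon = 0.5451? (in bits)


C = 1 - epsilon = 1 - 0.5451 = 0.4549

0.4549 bits


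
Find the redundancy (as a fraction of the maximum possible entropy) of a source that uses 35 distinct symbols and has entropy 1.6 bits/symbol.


H_max = log2(K) = log2(35) = 5.1293 bits/symbol. Redundancy = 1 - H/H_max = 1 - 1.6/5.1293 = 1 - 0.3119 = 0.6881

0.6881


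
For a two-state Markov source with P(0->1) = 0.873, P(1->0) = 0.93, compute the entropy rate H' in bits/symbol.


Stationary distribution: pi_0 = p10/(p01+p10) = 0.5158, pi_1 = 0.4842. Entropy rate H' = pi_0*H(p01) + pi_1*H(p10) = 0.5158*0.5492 + 0.4842*0.3659 = 0.4604

0.4604 bits/symbol


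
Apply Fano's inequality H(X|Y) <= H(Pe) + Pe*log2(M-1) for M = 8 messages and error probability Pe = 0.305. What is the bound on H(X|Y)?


H(Pe) = -Pe*log2(Pe) - (1-Pe)*log2(1-Pe) = -0.305*log2(0.305) - 0.695*log2(0.695) = 0.522501 + 0.364816 = 0.8873. Pe*log2(M-1) = 0.305*log2(7) = 0.856243. Bound = H(Pe) + Pe*log2(M-1) = 0.522501 + 0.364816 + 0.856243 = 1.7436

1.7436 bits


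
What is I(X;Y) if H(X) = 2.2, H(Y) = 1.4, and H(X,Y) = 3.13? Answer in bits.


I(X;Y) = H(X) + H(Y) - H(X,Y) = 2.2 + 1.4 - 3.13 = 0.47

0.47 bits


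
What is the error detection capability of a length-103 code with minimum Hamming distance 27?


Detection capability = d_min - 1 = 27 - 1 = 26

26 errors


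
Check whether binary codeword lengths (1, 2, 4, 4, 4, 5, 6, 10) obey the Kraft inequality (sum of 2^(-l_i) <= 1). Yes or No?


Kraft sum = sum(2^(-l_i)) = 0.9854, need <= 1. Result: satisfied (a binary prefix-free code with these lengths exists)

Yes


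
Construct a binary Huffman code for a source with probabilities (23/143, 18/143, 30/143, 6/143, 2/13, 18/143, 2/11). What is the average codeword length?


Huffman construction (repeatedly merge the two least-probable nodes; each merge adds 1 bit to every symbol beneath it): 6/143 + 18/143 = 24/143; 18/143 + 2/13 = 40/143; 23/143 + 24/143 = 47/143; 2/11 + 30/143 = 56/143; 40/143 + 47/143 = 87/143; 56/143 + 87/143 = 1. Resulting codeword lengths (in the order the probabilities were given): (3, 4, 2, 4, 3, 3, 2). L_avg = sum(p_i * l_i) = 23/143*3 + 18/143*4 + 30/143*2 + 6/143*4 + 2/13*3 + 18/143*3 + 2/11*2 = 397/143 = 2.7762

2.7762 bits


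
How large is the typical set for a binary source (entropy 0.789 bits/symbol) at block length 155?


log2|A_typical| = nH = 155 * 0.789 = 122.295, so |A_typical| ~ 2^122.295 = 6.523e+36

6.523e+36


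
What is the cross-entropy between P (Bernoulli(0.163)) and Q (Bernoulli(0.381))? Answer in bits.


H(P,Q) = -p*log2(q) - (1-p)*log2(1-q). -0.163*log2(0.381) = 0.226918; -0.837*log2(0.619) = 0.579195. H(P,Q) = 0.226918 + 0.579195 = 0.8061

0.8061 bits


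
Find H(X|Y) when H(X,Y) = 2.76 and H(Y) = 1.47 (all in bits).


H(X|Y) = H(X,Y) - H(Y) = 2.76 - 1.47 = 1.29

1.29 bits


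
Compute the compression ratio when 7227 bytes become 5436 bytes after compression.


Ratio = original / compressed = 7227 / 5436 = 1.3295

1.3295


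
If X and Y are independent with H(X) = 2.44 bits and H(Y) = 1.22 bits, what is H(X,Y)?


For independent variables, H(X,Y) = H(X) + H(Y) = 2.44 + 1.22 = 3.66

3.66 bits


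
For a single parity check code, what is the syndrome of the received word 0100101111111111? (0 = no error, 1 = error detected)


Syndrome = XOR of all bits = 0 XOR 1 XOR 0 XOR 0 XOR 1 XOR 0 XOR 1 XOR 1 XOR 1 XOR 1 XOR 1 XOR 1 XOR 1 XOR 1 XOR 1 XOR 1 = 0

0


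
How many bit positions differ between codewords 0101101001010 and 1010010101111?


Count differing positions: ^ ^ ^ ^ ^ ^ ^ ^ . . ^ . ^ = 10 differences

10


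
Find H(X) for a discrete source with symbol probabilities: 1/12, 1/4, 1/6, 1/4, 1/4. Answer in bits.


H = -sum(p_i * log2(p_i)). Terms: -(1/12)*log2(1/12) = 0.298747; -(1/4)*log2(1/4) = 0.500000; -(1/6)*log2(1/6) = 0.430827; -(1/4)*log2(1/4) = 0.500000; -(1/4)*log2(1/4) = 0.500000. H = 0.298747 + 0.500000 + 0.430827 + 0.500000 + 0.500000 = 2.2296

2.2296 bits


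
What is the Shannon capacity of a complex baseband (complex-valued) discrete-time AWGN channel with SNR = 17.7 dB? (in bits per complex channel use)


SNR_linear = 10^(17.7/10) = 58.8844; C = log2(1 + SNR_linear) = log2(1 + 58.8844) = 5.9041

5.9041 bits/channel use


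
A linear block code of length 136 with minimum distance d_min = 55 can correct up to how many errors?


Correction capability = floor((d-1)/2) = floor((55-1)/2) = 27

27 errors


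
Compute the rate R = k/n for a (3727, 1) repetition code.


Rate = k/n = 1/3727

1/3727


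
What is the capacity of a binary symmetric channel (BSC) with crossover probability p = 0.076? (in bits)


H(p) = -p*log2(p) - (1-p)*log2(1-p) = -0.076*log2(0.076) - 0.924*log2(0.924) = 0.282557 + 0.105369 = 0.3879. C = 1 - H(p) = 1 - 0.3879 = 0.6121

0.6121 bits


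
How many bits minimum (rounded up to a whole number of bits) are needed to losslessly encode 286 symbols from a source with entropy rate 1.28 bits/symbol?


Minimum bits >= n * H = 286 * 1.28 = 366.08, rounded up to a whole number of bits = 367

367 bits


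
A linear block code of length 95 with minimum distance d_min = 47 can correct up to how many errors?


Correction capability = floor((d-1)/2) = floor((47-1)/2) = 23

23 errors


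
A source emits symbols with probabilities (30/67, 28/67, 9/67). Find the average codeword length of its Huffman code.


Huffman construction (repeatedly merge the two least-probable nodes; each merge adds 1 bit to every symbol beneath it): 9/67 + 28/67 = 37/67; 30/67 + 37/67 = 1. Resulting codeword lengths (in the order the probabilities were given): (1, 2, 2). L_avg = sum(p_i * l_i) = 30/67*1 + 28/67*2 + 9/67*2 = 104/67 = 1.5522

1.5522 bits


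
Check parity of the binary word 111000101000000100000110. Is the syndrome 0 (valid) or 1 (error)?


Syndrome = XOR of all bits = 1 XOR 1 XOR 1 XOR 0 XOR 0 XOR 0 XOR 1 XOR 0 XOR 1 XOR 0 XOR 0 XOR 0 XOR 0 XOR 0 XOR 0 XOR 1 XOR 0 XOR 0 XOR 0 XOR 0 XOR 0 XOR 1 XOR 1 XOR 0 = 0

0


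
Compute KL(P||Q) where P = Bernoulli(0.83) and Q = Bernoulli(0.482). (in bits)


KL = p*log2(p/q) + (1-p)*log2((1-p)/(1-q)) = 0.83*log2(0.83/0.482) + 0.17*log2(0.17/0.518) = 0.3775

0.3775 bits


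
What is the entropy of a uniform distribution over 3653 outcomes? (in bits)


H = log2(n) = log2(3653) = 11.8349

11.8349 bits


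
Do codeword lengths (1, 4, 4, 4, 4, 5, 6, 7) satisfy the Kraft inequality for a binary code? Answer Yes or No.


Kraft sum = sum(2^(-l_i)) = 0.8047, need <= 1. Result: satisfied (a binary prefix-free code with these lengths exists)

Yes


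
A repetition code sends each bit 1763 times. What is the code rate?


Rate = k/n = 1/1763

1/1763


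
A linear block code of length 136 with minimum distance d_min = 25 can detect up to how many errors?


Detection capability = d_min - 1 = 25 - 1 = 24

24 errors


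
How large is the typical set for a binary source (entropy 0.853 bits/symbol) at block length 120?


log2|A_typical| = nH = 120 * 0.853 = 102.36, so |A_typical| ~ 2^102.36 = 6.508e+30

6.508e+30


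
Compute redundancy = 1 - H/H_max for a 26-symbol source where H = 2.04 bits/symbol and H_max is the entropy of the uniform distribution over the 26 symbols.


H_max = log2(K) = log2(26) = 4.7004 bits/symbol. Redundancy = 1 - H/H_max = 1 - 2.04/4.7004 = 1 - 0.434 = 0.566

0.566


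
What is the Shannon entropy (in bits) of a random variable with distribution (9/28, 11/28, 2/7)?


H = -sum(p_i * log2(p_i)). Terms: -(9/28)*log2(9/28) = 0.526317; -(11/28)*log2(11/28) = 0.529541; -(2/7)*log2(2/7) = 0.516387. H = 0.526317 + 0.529541 + 0.516387 = 1.5722

1.5722 bits


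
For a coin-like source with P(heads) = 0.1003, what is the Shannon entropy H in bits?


H = -p*log2(p) - (1-p)*log2(1-p). -0.1003*log2(0.1003) = 0.332756; -0.8997*log2(0.8997) = 0.137190. H = 0.332756 + 0.137190 = 0.4699

0.4699 bits


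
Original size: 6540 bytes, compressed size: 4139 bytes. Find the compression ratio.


Ratio = original / compressed = 6540 / 4139 = 1.5801

1.5801


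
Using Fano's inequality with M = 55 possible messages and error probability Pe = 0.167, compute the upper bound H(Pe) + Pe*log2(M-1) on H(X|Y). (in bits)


H(Pe) = -Pe*log2(Pe) - (1-Pe)*log2(1-Pe) = -0.167*log2(0.167) - 0.833*log2(0.833) = 0.431207 + 0.219588 = 0.6508. Pe*log2(M-1) = 0.167*log2(54) = 0.961066. Bound = H(Pe) + Pe*log2(M-1) = 0.431207 + 0.219588 + 0.961066 = 1.6119

1.6119 bits


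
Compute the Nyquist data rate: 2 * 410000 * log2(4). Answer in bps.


Rate = 2 * B * log2(M) = 2 * 410000 * 2.0 = 1640000.0

1640000.0 bps


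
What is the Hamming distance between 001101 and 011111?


Count differing positions: . ^ . . ^ . = 2 differences

2


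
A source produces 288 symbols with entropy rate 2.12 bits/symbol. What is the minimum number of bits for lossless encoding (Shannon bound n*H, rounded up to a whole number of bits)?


Minimum bits >= n * H = 288 * 2.12 = 610.56, rounded up to a whole number of bits = 611

611 bits


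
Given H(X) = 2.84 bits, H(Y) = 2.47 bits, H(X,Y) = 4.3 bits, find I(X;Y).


I(X;Y) = H(X) + H(Y) - H(X,Y) = 2.84 + 2.47 - 4.3 = 1.01

1.01 bits


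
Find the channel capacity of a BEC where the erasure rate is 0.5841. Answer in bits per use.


C = 1 - epsilon = 1 - 0.5841 = 0.4159

0.4159 bits


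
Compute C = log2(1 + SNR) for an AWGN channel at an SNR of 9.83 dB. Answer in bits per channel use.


SNR_linear = 10^(9.83/10) = 9.6161; C = log2(1 + SNR_linear) = log2(1 + 9.6161) = 3.4082

3.4082 bits/channel use


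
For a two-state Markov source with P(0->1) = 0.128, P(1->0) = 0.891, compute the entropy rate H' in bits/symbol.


Stationary distribution: pi_0 = p10/(p01+p10) = 0.8744, pi_1 = 0.1256. Entropy rate H' = pi_0*H(p01) + pi_1*H(p10) = 0.8744*0.5519 + 0.1256*0.4969 = 0.545

0.545 bits/symbol


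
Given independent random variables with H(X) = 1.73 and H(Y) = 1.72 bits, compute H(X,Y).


For independent variables, H(X,Y) = H(X) + H(Y) = 1.73 + 1.72 = 3.45

3.45 bits


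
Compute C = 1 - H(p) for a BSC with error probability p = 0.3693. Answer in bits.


H(p) = -p*log2(p) - (1-p)*log2(1-p) = -0.3693*log2(0.3693) - 0.6307*log2(0.6307) = 0.530734 + 0.419399 = 0.9501. C = 1 - H(p) = 1 - 0.9501 = 0.0499

0.0499 bits


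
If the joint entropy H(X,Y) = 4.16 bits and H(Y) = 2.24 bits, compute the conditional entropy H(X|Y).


H(X|Y) = H(X,Y) - H(Y) = 4.16 - 2.24 = 1.92

1.92 bits


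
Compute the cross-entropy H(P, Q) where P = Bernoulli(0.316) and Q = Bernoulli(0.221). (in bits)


H(P,Q) = -p*log2(q) - (1-p)*log2(1-q). -0.316*log2(0.221) = 0.688211; -0.684*log2(0.779) = 0.246448. H(P,Q) = 0.688211 + 0.246448 = 0.9347

0.9347 bits


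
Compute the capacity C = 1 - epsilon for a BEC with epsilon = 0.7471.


C = 1 - epsilon = 1 - 0.7471 = 0.2529

0.2529 bits


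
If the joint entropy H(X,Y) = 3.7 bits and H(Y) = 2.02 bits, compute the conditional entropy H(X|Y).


H(X|Y) = H(X,Y) - H(Y) = 3.7 - 2.02 = 1.68

1.68 bits


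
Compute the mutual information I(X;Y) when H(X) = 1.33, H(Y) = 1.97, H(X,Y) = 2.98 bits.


I(X;Y) = H(X) + H(Y) - H(X,Y) = 1.33 + 1.97 - 2.98 = 0.32

0.32 bits


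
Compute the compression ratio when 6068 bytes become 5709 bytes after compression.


Ratio = original / compressed = 6068 / 5709 = 1.0629

1.0629


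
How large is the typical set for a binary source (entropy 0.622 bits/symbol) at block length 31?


log2|A_typical| = nH = 31 * 0.622 = 19.282, so |A_typical| ~ 2^19.282 = 6.375e+05

6.375e+05


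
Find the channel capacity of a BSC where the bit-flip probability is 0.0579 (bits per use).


H(p) = -p*log2(p) - (1-p)*log2(1-p) = -0.0579*log2(0.0579) - 0.9421*log2(0.9421) = 0.237986 + 0.081066 = 0.3191. C = 1 - H(p) = 1 - 0.3191 = 0.6809

0.6809 bits


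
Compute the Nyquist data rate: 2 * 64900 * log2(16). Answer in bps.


Rate = 2 * B * log2(M) = 2 * 64900 * 4.0 = 519200.0

519200.0 bps


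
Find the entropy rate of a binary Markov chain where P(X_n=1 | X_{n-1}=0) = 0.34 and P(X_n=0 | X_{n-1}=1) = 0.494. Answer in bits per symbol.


Stationary distribution: pi_0 = p10/(p01+p10) = 0.5923, pi_1 = 0.4077. Entropy rate H' = pi_0*H(p01) + pi_1*H(p10) = 0.5923*0.9248 + 0.4077*0.9999 = 0.9554

0.9554 bits/symbol


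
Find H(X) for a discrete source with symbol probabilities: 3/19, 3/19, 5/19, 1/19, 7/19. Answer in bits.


H = -sum(p_i * log2(p_i)). Terms: -(3/19)*log2(3/19) = 0.420468; -(3/19)*log2(3/19) = 0.420468; -(5/19)*log2(5/19) = 0.506842; -(1/19)*log2(1/19) = 0.223575; -(7/19)*log2(7/19) = 0.530737. H = 0.420468 + 0.420468 + 0.506842 + 0.223575 + 0.530737 = 2.1021

2.1021 bits


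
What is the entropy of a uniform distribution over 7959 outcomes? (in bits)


H = log2(n) = log2(7959) = 12.9584

12.9584 bits


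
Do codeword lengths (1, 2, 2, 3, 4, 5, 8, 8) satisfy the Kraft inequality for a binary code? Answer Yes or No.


Kraft sum = sum(2^(-l_i)) = 1.2266, need <= 1. Result: violated (a binary prefix-free code with these lengths cannot exist)

No


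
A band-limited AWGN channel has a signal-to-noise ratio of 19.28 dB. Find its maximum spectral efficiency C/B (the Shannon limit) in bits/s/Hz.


SNR_linear = 10^(19.28/10) = 84.7227; C/B = log2(1 + SNR_linear) = log2(1 + 84.7227) = 6.4216

6.4216 bits/s/Hz


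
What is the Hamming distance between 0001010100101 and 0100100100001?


Count differing positions: . ^ . ^ ^ ^ . . . . ^ . . = 5 differences

5


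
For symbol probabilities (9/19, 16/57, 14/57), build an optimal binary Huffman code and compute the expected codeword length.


Huffman construction (repeatedly merge the two least-probable nodes; each merge adds 1 bit to every symbol beneath it): 14/57 + 16/57 = 10/19; 9/19 + 10/19 = 1. Resulting codeword lengths (in the order the probabilities were given): (1, 2, 2). L_avg = sum(p_i * l_i) = 9/19*1 + 16/57*2 + 14/57*2 = 29/19 = 1.5263

1.5263 bits


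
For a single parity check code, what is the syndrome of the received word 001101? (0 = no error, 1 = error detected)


Syndrome = XOR of all bits = 0 XOR 0 XOR 1 XOR 1 XOR 0 XOR 1 = 1

1


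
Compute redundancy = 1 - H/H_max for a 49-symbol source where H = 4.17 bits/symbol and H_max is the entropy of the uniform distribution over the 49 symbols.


H_max = log2(K) = log2(49) = 5.6147 bits/symbol. Redundancy = 1 - H/H_max = 1 - 4.17/5.6147 = 1 - 0.7427 = 0.2573

0.2573


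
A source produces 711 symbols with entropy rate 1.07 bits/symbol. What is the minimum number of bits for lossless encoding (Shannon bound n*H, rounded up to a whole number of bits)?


Minimum bits >= n * H = 711 * 1.07 = 760.77, rounded up to a whole number of bits = 761

761 bits


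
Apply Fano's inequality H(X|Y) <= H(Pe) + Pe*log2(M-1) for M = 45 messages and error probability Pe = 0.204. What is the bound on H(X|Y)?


H(Pe) = -Pe*log2(Pe) - (1-Pe)*log2(1-Pe) = -0.204*log2(0.204) - 0.796*log2(0.796) = 0.467845 + 0.262011 = 0.7299. Pe*log2(M-1) = 0.204*log2(44) = 1.113724. Bound = H(Pe) + Pe*log2(M-1) = 0.467845 + 0.262011 + 1.113724 = 1.8436

1.8436 bits


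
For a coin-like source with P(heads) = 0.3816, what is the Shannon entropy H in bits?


H = -p*log2(p) - (1-p)*log2(1-p). -0.3816*log2(0.3816) = 0.530373; -0.6184*log2(0.6184) = 0.428791. H = 0.530373 + 0.428791 = 0.9592

0.9592 bits


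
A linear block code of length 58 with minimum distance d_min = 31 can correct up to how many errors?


Correction capability = floor((d-1)/2) = floor((31-1)/2) = 15

15 errors


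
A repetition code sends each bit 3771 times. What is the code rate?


Rate = k/n = 1/3771

1/3771


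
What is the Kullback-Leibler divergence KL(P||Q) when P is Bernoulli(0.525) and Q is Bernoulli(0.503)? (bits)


KL = p*log2(p/q) + (1-p)*log2((1-p)/(1-q)) = 0.525*log2(0.525/0.503) + 0.475*log2(0.475/0.497) = 0.0014

0.0014 bits


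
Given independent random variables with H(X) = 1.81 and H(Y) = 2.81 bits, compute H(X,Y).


For independent variables, H(X,Y) = H(X) + H(Y) = 1.81 + 2.81 = 4.62

4.62 bits


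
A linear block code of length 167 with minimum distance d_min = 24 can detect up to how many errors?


Detection capability = d_min - 1 = 24 - 1 = 23

23 errors


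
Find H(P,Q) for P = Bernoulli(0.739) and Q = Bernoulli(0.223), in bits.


H(P,Q) = -p*log2(q) - (1-p)*log2(1-q). -0.739*log2(0.223) = 1.599850; -0.261*log2(0.777) = 0.095008. H(P,Q) = 1.599850 + 0.095008 = 1.6949

1.6949 bits


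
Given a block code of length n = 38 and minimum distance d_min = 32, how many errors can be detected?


Detection capability = d_min - 1 = 32 - 1 = 31

31 errors


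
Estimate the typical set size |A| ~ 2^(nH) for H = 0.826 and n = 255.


log2|A_typical| = nH = 255 * 0.826 = 210.63, so |A_typical| ~ 2^210.63 = 2.547e+63

2.547e+63


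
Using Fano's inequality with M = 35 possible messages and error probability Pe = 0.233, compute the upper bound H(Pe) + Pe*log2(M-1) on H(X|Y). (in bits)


H(Pe) = -Pe*log2(Pe) - (1-Pe)*log2(1-Pe) = -0.233*log2(0.233) - 0.767*log2(0.767) = 0.489672 + 0.293532 = 0.7832. Pe*log2(M-1) = 0.233*log2(34) = 1.185379. Bound = H(Pe) + Pe*log2(M-1) = 0.489672 + 0.293532 + 1.185379 = 1.9686

1.9686 bits


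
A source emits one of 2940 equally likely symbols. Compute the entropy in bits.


H = log2(n) = log2(2940) = 11.5216

11.5216 bits


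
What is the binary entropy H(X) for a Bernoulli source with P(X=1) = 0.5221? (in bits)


H = -p*log2(p) - (1-p)*log2(1-p). -0.5221*log2(0.5221) = 0.489522; -0.4779*log2(0.4779) = 0.509068. H = 0.489522 + 0.509068 = 0.9986

0.9986 bits


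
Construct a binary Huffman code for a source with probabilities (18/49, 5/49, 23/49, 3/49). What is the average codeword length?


Huffman construction (repeatedly merge the two least-probable nodes; each merge adds 1 bit to every symbol beneath it): 3/49 + 5/49 = 8/49; 8/49 + 18/49 = 26/49; 23/49 + 26/49 = 1. Resulting codeword lengths (in the order the probabilities were given): (2, 3, 1, 3). L_avg = sum(p_i * l_i) = 18/49*2 + 5/49*3 + 23/49*1 + 3/49*3 = 83/49 = 1.6939

1.6939 bits


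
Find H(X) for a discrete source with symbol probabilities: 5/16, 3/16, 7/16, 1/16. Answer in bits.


H = -sum(p_i * log2(p_i)). Terms: -(5/16)*log2(5/16) = 0.524397; -(3/16)*log2(3/16) = 0.452820; -(7/16)*log2(7/16) = 0.521782; -(1/16)*log2(1/16) = 0.250000. H = 0.524397 + 0.452820 + 0.521782 + 0.250000 = 1.749

1.749 bits


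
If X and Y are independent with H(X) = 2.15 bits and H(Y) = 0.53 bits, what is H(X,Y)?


For independent variables, H(X,Y) = H(X) + H(Y) = 2.15 + 0.53 = 2.68

2.68 bits


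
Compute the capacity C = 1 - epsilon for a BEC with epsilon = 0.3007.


C = 1 - epsilon = 1 - 0.3007 = 0.6993

0.6993 bits


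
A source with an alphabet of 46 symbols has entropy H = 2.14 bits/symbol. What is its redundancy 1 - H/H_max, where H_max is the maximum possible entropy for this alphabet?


H_max = log2(K) = log2(46) = 5.5236 bits/symbol. Redundancy = 1 - H/H_max = 1 - 2.14/5.5236 = 1 - 0.3874 = 0.6126

0.6126


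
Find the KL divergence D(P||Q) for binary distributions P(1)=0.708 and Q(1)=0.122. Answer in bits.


KL = p*log2(p/q) + (1-p)*log2((1-p)/(1-q)) = 0.708*log2(0.708/0.122) + 0.292*log2(0.292/0.878) = 1.3323

1.3323 bits


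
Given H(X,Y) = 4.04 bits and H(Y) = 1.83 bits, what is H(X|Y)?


H(X|Y) = H(X,Y) - H(Y) = 4.04 - 1.83 = 2.21

2.21 bits


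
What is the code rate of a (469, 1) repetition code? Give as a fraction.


Rate = k/n = 1/469

1/469


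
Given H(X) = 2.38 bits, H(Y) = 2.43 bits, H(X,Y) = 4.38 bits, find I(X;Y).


I(X;Y) = H(X) + H(Y) - H(X,Y) = 2.38 + 2.43 - 4.38 = 0.43

0.43 bits


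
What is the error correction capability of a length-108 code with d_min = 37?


Correction capability = floor((d-1)/2) = floor((37-1)/2) = 18

18 errors


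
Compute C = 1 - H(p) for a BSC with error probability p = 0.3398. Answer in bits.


H(p) = -p*log2(p) - (1-p)*log2(1-p) = -0.3398*log2(0.3398) - 0.6602*log2(0.6602) = 0.529151 + 0.395476 = 0.9246. C = 1 - H(p) = 1 - 0.9246 = 0.0754

0.0754 bits


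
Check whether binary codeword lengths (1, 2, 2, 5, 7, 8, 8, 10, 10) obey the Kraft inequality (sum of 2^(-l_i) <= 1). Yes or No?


Kraft sum = sum(2^(-l_i)) = 1.0488, need <= 1. Result: violated (a binary prefix-free code with these lengths cannot exist)

No


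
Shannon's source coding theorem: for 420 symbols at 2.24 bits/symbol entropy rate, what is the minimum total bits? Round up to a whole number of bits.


Minimum bits >= n * H = 420 * 2.24 = 940.8, rounded up to a whole number of bits = 941

941 bits


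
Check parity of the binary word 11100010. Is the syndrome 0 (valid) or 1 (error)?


Syndrome = XOR of all bits = 1 XOR 1 XOR 1 XOR 0 XOR 0 XOR 0 XOR 1 XOR 0 = 0

0


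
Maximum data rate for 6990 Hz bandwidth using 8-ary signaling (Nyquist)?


Rate = 2 * B * log2(M) = 2 * 6990 * 3.0 = 41940.0

41940.0 bps


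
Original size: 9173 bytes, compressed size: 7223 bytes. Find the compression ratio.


Ratio = original / compressed = 9173 / 7223 = 1.27

1.27


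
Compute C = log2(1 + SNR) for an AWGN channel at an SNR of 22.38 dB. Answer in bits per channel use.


SNR_linear = 10^(22.38/10) = 172.9816; C = log2(1 + SNR_linear) = log2(1 + 172.9816) = 7.4428

7.4428 bits/channel use


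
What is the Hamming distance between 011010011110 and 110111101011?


Count differing positions: ^ . ^ ^ . ^ ^ ^ . ^ . ^ = 8 differences

8


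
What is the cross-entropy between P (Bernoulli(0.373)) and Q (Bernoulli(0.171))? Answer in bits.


H(P,Q) = -p*log2(q) - (1-p)*log2(1-q). -0.373*log2(0.171) = 0.950379; -0.627*log2(0.829) = 0.169639. H(P,Q) = 0.950379 + 0.169639 = 1.12

1.12 bits


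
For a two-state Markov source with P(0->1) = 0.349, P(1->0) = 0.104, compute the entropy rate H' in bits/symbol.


Stationary distribution: pi_0 = p10/(p01+p10) = 0.2296, pi_1 = 0.7704. Entropy rate H' = pi_0*H(p01) + pi_1*H(p10) = 0.2296*0.9332 + 0.7704*0.4815 = 0.5852

0.5852 bits/symbol


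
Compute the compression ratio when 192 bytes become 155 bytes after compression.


Ratio = original / compressed = 192 / 155 = 1.2387

1.2387


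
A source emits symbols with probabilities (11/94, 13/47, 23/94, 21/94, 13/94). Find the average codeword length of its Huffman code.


Huffman construction (repeatedly merge the two least-probable nodes; each merge adds 1 bit to every symbol beneath it): 11/94 + 13/94 = 12/47; 21/94 + 23/94 = 22/47; 12/47 + 13/47 = 25/47; 22/47 + 25/47 = 1. Resulting codeword lengths (in the order the probabilities were given): (3, 2, 2, 2, 3). L_avg = sum(p_i * l_i) = 11/94*3 + 13/47*2 + 23/94*2 + 21/94*2 + 13/94*3 = 106/47 = 2.2553

2.2553 bits


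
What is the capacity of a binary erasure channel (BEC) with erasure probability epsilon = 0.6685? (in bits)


C = 1 - epsilon = 1 - 0.6685 = 0.3315

0.3315 bits


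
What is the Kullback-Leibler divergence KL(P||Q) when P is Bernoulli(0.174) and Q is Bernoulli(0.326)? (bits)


KL = p*log2(p/q) + (1-p)*log2((1-p)/(1-q)) = 0.174*log2(0.174/0.326) + 0.826*log2(0.826/0.674) = 0.0847

0.0847 bits


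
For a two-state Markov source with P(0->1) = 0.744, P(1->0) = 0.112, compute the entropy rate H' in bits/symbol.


Stationary distribution: pi_0 = p10/(p01+p10) = 0.1308, pi_1 = 0.8692. Entropy rate H' = pi_0*H(p01) + pi_1*H(p10) = 0.1308*0.8207 + 0.8692*0.5059 = 0.5471

0.5471 bits/symbol


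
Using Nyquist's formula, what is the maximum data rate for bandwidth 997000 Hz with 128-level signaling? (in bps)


Rate = 2 * B * log2(M) = 2 * 997000 * 7.0 = 13958000.0

13958000.0 bps


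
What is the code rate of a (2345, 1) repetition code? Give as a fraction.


Rate = k/n = 1/2345

1/2345


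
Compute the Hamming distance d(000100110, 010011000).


Count differing positions: . ^ . ^ ^ ^ ^ ^ . = 6 differences

6


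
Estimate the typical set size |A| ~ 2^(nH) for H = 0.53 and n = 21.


log2|A_typical| = nH = 21 * 0.53 = 11.13, so |A_typical| ~ 2^11.13 = 2.241e+03

2.241e+03


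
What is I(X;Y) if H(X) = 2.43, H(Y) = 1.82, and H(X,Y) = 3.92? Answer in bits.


I(X;Y) = H(X) + H(Y) - H(X,Y) = 2.43 + 1.82 - 3.92 = 0.33

0.33 bits


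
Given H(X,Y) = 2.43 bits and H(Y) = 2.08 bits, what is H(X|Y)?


H(X|Y) = H(X,Y) - H(Y) = 2.43 - 2.08 = 0.35

0.35 bits


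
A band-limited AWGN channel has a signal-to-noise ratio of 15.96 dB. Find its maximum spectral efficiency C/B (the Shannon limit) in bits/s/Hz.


SNR_linear = 10^(15.96/10) = 39.4457; C/B = log2(1 + SNR_linear) = log2(1 + 39.4457) = 5.3379

5.3379 bits/s/Hz


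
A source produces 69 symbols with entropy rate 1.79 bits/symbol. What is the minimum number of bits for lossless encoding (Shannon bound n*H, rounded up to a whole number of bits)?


Minimum bits >= n * H = 69 * 1.79 = 123.51, rounded up to a whole number of bits = 124

124 bits


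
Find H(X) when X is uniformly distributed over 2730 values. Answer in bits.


H = log2(n) = log2(2730) = 11.4147

11.4147 bits


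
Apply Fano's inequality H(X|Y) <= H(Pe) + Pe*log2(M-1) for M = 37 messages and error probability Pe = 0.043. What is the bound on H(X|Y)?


H(Pe) = -Pe*log2(Pe) - (1-Pe)*log2(1-Pe) = -0.043*log2(0.043) - 0.957*log2(0.957) = 0.195199 + 0.060683 = 0.2559. Pe*log2(M-1) = 0.043*log2(36) = 0.222307. Bound = H(Pe) + Pe*log2(M-1) = 0.195199 + 0.060683 + 0.222307 = 0.4782

0.4782 bits


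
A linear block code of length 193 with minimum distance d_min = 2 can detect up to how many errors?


Detection capability = d_min - 1 = 2 - 1 = 1

1 errors


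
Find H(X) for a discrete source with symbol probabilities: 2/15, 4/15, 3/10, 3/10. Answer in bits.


H = -sum(p_i * log2(p_i)). Terms: -(2/15)*log2(2/15) = 0.387585; -(4/15)*log2(4/15) = 0.508504; -(3/10)*log2(3/10) = 0.521090; -(3/10)*log2(3/10) = 0.521090. H = 0.387585 + 0.508504 + 0.521090 + 0.521090 = 1.9383

1.9383 bits


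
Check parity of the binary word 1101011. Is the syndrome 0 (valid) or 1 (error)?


Syndrome = XOR of all bits = 1 XOR 1 XOR 0 XOR 1 XOR 0 XOR 1 XOR 1 = 1

1


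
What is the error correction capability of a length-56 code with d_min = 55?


Correction capability = floor((d-1)/2) = floor((55-1)/2) = 27

27 errors


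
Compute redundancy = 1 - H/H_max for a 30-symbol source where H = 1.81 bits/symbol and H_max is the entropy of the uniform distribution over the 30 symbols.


H_max = log2(K) = log2(30) = 4.9069 bits/symbol. Redundancy = 1 - H/H_max = 1 - 1.81/4.9069 = 1 - 0.3689 = 0.6311

0.6311


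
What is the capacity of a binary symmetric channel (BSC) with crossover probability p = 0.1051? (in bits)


H(p) = -p*log2(p) - (1-p)*log2(1-p) = -0.1051*log2(0.1051) - 0.8949*log2(0.8949) = 0.341592 + 0.143364 = 0.485. C = 1 - H(p) = 1 - 0.485 = 0.515

0.515 bits


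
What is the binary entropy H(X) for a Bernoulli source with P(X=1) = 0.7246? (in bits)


H = -p*log2(p) - (1-p)*log2(1-p). -0.7246*log2(0.7246) = 0.336753; -0.2754*log2(0.2754) = 0.512354. H = 0.336753 + 0.512354 = 0.8491

0.8491 bits


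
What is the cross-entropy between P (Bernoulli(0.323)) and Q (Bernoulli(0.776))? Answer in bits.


H(P,Q) = -p*log2(q) - (1-p)*log2(1-q). -0.323*log2(0.776) = 0.118176; -0.677*log2(0.224) = 1.461257. H(P,Q) = 0.118176 + 1.461257 = 1.5794

1.5794 bits


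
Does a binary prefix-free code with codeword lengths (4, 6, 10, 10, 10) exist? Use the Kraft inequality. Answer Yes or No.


Kraft sum = sum(2^(-l_i)) = 0.0811, need <= 1. Result: satisfied (a binary prefix-free code with these lengths exists)

Yes


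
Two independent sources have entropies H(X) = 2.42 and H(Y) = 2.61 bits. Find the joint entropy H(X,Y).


For independent variables, H(X,Y) = H(X) + H(Y) = 2.42 + 2.61 = 5.03

5.03 bits


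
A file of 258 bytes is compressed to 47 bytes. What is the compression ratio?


Ratio = original / compressed = 258 / 47 = 5.4894

5.4894


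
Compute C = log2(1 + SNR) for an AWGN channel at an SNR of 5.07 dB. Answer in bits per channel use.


SNR_linear = 10^(5.07/10) = 3.2137; C = log2(1 + SNR_linear) = log2(1 + 3.2137) = 2.0751

2.0751 bits/channel use


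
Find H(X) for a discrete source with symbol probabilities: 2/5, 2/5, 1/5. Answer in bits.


H = -sum(p_i * log2(p_i)). Terms: -(2/5)*log2(2/5) = 0.528771; -(2/5)*log2(2/5) = 0.528771; -(1/5)*log2(1/5) = 0.464386. H = 0.528771 + 0.528771 + 0.464386 = 1.5219

1.5219 bits


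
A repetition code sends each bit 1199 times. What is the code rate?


Rate = k/n = 1/1199

1/1199


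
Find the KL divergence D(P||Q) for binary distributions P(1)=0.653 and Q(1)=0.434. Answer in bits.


KL = p*log2(p/q) + (1-p)*log2((1-p)/(1-q)) = 0.653*log2(0.653/0.434) + 0.347*log2(0.347/0.566) = 0.1399

0.1399 bits


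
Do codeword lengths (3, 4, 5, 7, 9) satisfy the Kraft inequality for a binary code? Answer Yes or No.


Kraft sum = sum(2^(-l_i)) = 0.2285, need <= 1. Result: satisfied (a binary prefix-free code with these lengths exists)

Yes


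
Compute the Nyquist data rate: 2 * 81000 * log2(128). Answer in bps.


Rate = 2 * B * log2(M) = 2 * 81000 * 7.0 = 1134000.0

1134000.0 bps


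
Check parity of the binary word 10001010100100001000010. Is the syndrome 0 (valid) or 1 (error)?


Syndrome = XOR of all bits = 1 XOR 0 XOR 0 XOR 0 XOR 1 XOR 0 XOR 1 XOR 0 XOR 1 XOR 0 XOR 0 XOR 1 XOR 0 XOR 0 XOR 0 XOR 0 XOR 1 XOR 0 XOR 0 XOR 0 XOR 0 XOR 1 XOR 0 = 1

1


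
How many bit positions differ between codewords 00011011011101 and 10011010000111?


Count differing positions: ^ . . . . . . ^ . ^ ^ . ^ . = 5 differences

5


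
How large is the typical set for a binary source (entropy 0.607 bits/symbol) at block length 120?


log2|A_typical| = nH = 120 * 0.607 = 72.84, so |A_typical| ~ 2^72.84 = 8.453e+21

8.453e+21


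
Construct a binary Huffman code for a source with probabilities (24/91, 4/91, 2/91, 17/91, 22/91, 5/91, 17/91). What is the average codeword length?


Huffman construction (repeatedly merge the two least-probable nodes; each merge adds 1 bit to every symbol beneath it): 2/91 + 4/91 = 6/91; 5/91 + 6/91 = 11/91; 11/91 + 17/91 = 4/13; 17/91 + 22/91 = 3/7; 24/91 + 4/13 = 4/7; 3/7 + 4/7 = 1. Resulting codeword lengths (in the order the probabilities were given): (2, 5, 5, 3, 2, 4, 2). L_avg = sum(p_i * l_i) = 24/91*2 + 4/91*5 + 2/91*5 + 17/91*3 + 22/91*2 + 5/91*4 + 17/91*2 = 227/91 = 2.4945

2.4945 bits


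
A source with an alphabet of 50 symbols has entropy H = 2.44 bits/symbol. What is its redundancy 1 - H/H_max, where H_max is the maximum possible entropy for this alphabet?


H_max = log2(K) = log2(50) = 5.6439 bits/symbol. Redundancy = 1 - H/H_max = 1 - 2.44/5.6439 = 1 - 0.4323 = 0.5677

0.5677


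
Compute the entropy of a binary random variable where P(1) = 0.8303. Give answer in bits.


H = -p*log2(p) - (1-p)*log2(1-p). -0.8303*log2(0.8303) = 0.222766; -0.1697*log2(0.1697) = 0.434252. H = 0.222766 + 0.434252 = 0.657

0.657 bits


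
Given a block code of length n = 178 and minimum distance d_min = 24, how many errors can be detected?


Detection capability = d_min - 1 = 24 - 1 = 23

23 errors


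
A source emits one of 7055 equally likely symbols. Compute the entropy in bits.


H = log2(n) = log2(7055) = 12.7844

12.7844 bits


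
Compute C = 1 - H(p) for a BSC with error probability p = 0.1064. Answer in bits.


H(p) = -p*log2(p) - (1-p)*log2(1-p) = -0.1064*log2(0.1064) - 0.8936*log2(0.8936) = 0.343931 + 0.145030 = 0.489. C = 1 - H(p) = 1 - 0.489 = 0.511

0.511 bits


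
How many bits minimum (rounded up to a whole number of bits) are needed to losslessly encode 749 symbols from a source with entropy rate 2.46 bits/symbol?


Minimum bits >= n * H = 749 * 2.46 = 1842.54, rounded up to a whole number of bits = 1843

1843 bits


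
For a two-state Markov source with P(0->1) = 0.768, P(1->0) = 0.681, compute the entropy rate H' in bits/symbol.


Stationary distribution: pi_0 = p10/(p01+p10) = 0.47, pi_1 = 0.53. Entropy rate H' = pi_0*H(p01) + pi_1*H(p10) = 0.47*0.7815 + 0.53*0.9033 = 0.846

0.846 bits/symbol


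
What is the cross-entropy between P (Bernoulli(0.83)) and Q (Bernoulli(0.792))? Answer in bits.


H(P,Q) = -p*log2(q) - (1-p)*log2(1-q). -0.83*log2(0.792) = 0.279235; -0.17*log2(0.208) = 0.385109. H(P,Q) = 0.279235 + 0.385109 = 0.6643

0.6643 bits


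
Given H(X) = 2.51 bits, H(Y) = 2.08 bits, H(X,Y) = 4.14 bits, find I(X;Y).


I(X;Y) = H(X) + H(Y) - H(X,Y) = 2.51 + 2.08 - 4.14 = 0.45

0.45 bits


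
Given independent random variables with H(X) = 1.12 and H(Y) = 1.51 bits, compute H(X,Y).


For independent variables, H(X,Y) = H(X) + H(Y) = 1.12 + 1.51 = 2.63

2.63 bits


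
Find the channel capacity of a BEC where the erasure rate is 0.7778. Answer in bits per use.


C = 1 - epsilon = 1 - 0.7778 = 0.2222

0.2222 bits


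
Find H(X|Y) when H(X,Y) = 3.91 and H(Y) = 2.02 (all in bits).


H(X|Y) = H(X,Y) - H(Y) = 3.91 - 2.02 = 1.89

1.89 bits


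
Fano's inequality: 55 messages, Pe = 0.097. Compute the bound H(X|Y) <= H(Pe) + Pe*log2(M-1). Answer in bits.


H(Pe) = -Pe*log2(Pe) - (1-Pe)*log2(1-Pe) = -0.097*log2(0.097) - 0.903*log2(0.903) = 0.326490 + 0.132924 = 0.4594. Pe*log2(M-1) = 0.097*log2(54) = 0.558224. Bound = H(Pe) + Pe*log2(M-1) = 0.326490 + 0.132924 + 0.558224 = 1.0176

1.0176 bits


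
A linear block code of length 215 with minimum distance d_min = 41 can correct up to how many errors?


Correction capability = floor((d-1)/2) = floor((41-1)/2) = 20

20 errors


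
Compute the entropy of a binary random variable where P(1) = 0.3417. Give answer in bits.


H = -p*log2(p) - (1-p)*log2(1-p). -0.3417*log2(0.3417) = 0.529361; -0.6583*log2(0.6583) = 0.397075. H = 0.529361 + 0.397075 = 0.9264

0.9264 bits


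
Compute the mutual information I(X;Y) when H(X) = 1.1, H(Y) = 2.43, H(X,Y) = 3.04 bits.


I(X;Y) = H(X) + H(Y) - H(X,Y) = 1.1 + 2.43 - 3.04 = 0.49

0.49 bits


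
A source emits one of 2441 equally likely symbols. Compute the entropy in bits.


H = log2(n) = log2(2441) = 11.2533

11.2533 bits


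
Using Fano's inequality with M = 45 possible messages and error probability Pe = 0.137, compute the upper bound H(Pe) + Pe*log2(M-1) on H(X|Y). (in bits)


H(Pe) = -Pe*log2(Pe) - (1-Pe)*log2(1-Pe) = -0.137*log2(0.137) - 0.863*log2(0.863) = 0.392882 + 0.183446 = 0.5763. Pe*log2(M-1) = 0.137*log2(44) = 0.747942. Bound = H(Pe) + Pe*log2(M-1) = 0.392882 + 0.183446 + 0.747942 = 1.3243

1.3243 bits


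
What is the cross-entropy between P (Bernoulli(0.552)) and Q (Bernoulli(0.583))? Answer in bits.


H(P,Q) = -p*log2(q) - (1-p)*log2(1-q). -0.552*log2(0.583) = 0.429695; -0.448*log2(0.417) = 0.565323. H(P,Q) = 0.429695 + 0.565323 = 0.995

0.995 bits


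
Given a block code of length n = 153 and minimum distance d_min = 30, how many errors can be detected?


Detection capability = d_min - 1 = 30 - 1 = 29

29 errors


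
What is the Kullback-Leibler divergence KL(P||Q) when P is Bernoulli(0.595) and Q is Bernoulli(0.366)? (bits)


KL = p*log2(p/q) + (1-p)*log2((1-p)/(1-q)) = 0.595*log2(0.595/0.366) + 0.405*log2(0.405/0.634) = 0.1553

0.1553 bits


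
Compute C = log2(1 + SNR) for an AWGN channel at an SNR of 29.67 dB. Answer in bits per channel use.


SNR_linear = 10^(29.67/10) = 926.8298; C = log2(1 + SNR_linear) = log2(1 + 926.8298) = 9.8577

9.8577 bits/channel use


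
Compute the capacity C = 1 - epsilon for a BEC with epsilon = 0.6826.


C = 1 - epsilon = 1 - 0.6826 = 0.3174

0.3174 bits


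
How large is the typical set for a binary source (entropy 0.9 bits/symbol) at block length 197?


log2|A_typical| = nH = 197 * 0.9 = 177.3, so |A_typical| ~ 2^177.3 = 2.358e+53

2.358e+53


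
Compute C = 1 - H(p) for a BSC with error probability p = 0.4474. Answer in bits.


H(p) = -p*log2(p) - (1-p)*log2(1-p) = -0.4474*log2(0.4474) - 0.5526*log2(0.5526) = 0.519146 + 0.472856 = 0.992. C = 1 - H(p) = 1 - 0.992 = 0.008

0.008 bits


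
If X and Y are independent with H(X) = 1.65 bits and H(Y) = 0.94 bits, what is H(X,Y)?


For independent variables, H(X,Y) = H(X) + H(Y) = 1.65 + 0.94 = 2.59

2.59 bits


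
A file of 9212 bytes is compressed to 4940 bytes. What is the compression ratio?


Ratio = original / compressed = 9212 / 4940 = 1.8648

1.8648


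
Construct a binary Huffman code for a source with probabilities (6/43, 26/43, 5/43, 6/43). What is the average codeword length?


Huffman construction (repeatedly merge the two least-probable nodes; each merge adds 1 bit to every symbol beneath it): 5/43 + 6/43 = 11/43; 6/43 + 11/43 = 17/43; 17/43 + 26/43 = 1. Resulting codeword lengths (in the order the probabilities were given): (3, 1, 3, 2). L_avg = sum(p_i * l_i) = 6/43*3 + 26/43*1 + 5/43*3 + 6/43*2 = 71/43 = 1.6512

1.6512 bits


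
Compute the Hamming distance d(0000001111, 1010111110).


Count differing positions: ^ . ^ . ^ ^ . . . ^ = 5 differences

5


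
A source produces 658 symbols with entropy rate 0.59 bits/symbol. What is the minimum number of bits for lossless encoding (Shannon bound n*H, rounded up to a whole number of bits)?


Minimum bits >= n * H = 658 * 0.59 = 388.22, rounded up to a whole number of bits = 389

389 bits


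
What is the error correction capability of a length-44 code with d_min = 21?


Correction capability = floor((d-1)/2) = floor((21-1)/2) = 10

10 errors


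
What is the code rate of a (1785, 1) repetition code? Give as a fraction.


Rate = k/n = 1/1785

1/1785


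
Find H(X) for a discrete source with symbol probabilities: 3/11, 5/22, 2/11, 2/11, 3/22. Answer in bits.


H = -sum(p_i * log2(p_i)). Terms: -(3/11)*log2(3/11) = 0.511219; -(5/22)*log2(5/22) = 0.485796; -(2/11)*log2(2/11) = 0.447169; -(2/11)*log2(2/11) = 0.447169; -(3/22)*log2(3/22) = 0.391973. H = 0.511219 + 0.485796 + 0.447169 + 0.447169 + 0.391973 = 2.2833

2.2833 bits


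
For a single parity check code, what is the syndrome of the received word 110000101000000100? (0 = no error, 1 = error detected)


Syndrome = XOR of all bits = 1 XOR 1 XOR 0 XOR 0 XOR 0 XOR 0 XOR 1 XOR 0 XOR 1 XOR 0 XOR 0 XOR 0 XOR 0 XOR 0 XOR 0 XOR 1 XOR 0 XOR 0 = 1

1


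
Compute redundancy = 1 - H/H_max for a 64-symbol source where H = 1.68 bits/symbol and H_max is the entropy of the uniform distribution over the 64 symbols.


H_max = log2(K) = log2(64) = 6.0 bits/symbol. Redundancy = 1 - H/H_max = 1 - 1.68/6.0 = 1 - 0.28 = 0.72

0.72
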